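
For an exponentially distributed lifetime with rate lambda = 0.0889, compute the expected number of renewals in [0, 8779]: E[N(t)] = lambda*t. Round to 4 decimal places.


lambda = 0.0889
t = 8779
E[N(t)] = lambda * t
E[N(t)] = 0.0889 * 8779
E[N(t)] = 780.4531

780.4531


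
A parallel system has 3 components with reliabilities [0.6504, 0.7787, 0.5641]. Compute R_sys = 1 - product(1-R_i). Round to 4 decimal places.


Components: [0.6504, 0.7787, 0.5641]
(1 - 0.6504) = 0.3496, running product = 0.3496
(1 - 0.7787) = 0.2213, running product = 0.0774
(1 - 0.5641) = 0.4359, running product = 0.0337
Product of (1-R_i) = 0.0337
R_sys = 1 - 0.0337 = 0.9663

0.9663


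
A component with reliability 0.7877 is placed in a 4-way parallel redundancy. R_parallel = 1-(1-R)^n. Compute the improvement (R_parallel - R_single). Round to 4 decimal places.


R_single = 0.7877, n = 4
1 - R_single = 0.2123
(1 - R_single)^n = 0.2123^4 = 0.002
R_parallel = 1 - 0.002 = 0.998
Improvement = 0.998 - 0.7877
Improvement = 0.2103

0.2103


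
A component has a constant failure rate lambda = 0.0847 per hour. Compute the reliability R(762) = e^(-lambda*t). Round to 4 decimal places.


lambda = 0.0847
t = 762
lambda * t = 64.5414
R(t) = e^(-64.5414)
R(t) = 0.0

0.0


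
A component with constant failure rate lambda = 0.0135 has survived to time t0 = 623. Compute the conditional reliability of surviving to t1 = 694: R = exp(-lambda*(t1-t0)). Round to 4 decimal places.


lambda = 0.0135
t0 = 623, t1 = 694
t1 - t0 = 71
lambda * (t1-t0) = 0.0135 * 71 = 0.9585
R = exp(-0.9585)
R = 0.3835

0.3835


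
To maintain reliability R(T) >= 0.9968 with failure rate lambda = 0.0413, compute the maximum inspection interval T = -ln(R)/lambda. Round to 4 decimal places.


R_target = 0.9968
lambda = 0.0413
-ln(0.9968) = 0.0032
T = 0.0032 / 0.0413
T = 0.0776

0.0776


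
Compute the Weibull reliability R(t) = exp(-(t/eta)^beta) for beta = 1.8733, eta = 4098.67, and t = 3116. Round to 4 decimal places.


beta = 1.8733, eta = 4098.67, t = 3116
t/eta = 3116 / 4098.67 = 0.7602
(t/eta)^beta = 0.7602^1.8733 = 0.5984
R(t) = exp(-0.5984)
R(t) = 0.5497

0.5497


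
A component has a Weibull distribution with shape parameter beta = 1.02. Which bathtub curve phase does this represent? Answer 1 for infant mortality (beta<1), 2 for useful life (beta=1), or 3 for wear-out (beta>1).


beta = 1.02
Compare beta to 1:
beta < 1 => infant mortality (phase 1)
beta = 1 => useful life (phase 2)
beta > 1 => wear-out (phase 3)
Since beta = 1.02, this is wear-out (increasing failure rate)
Phase = 3

3


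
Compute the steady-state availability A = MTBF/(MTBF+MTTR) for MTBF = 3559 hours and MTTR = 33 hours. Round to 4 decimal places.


MTBF = 3559
MTTR = 33
MTBF + MTTR = 3592
A = 3559 / 3592
A = 0.9908

0.9908


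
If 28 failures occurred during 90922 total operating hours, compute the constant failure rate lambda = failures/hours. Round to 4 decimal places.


failures = 28
total_hours = 90922
lambda = 28 / 90922
lambda = 0.0003

0.0003


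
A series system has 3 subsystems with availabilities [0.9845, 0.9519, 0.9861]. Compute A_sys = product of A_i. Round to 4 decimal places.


Subsystems: [0.9845, 0.9519, 0.9861]
After subsystem 1 (A=0.9845): product = 0.9845
After subsystem 2 (A=0.9519): product = 0.9371
After subsystem 3 (A=0.9861): product = 0.9241
A_sys = 0.9241

0.9241


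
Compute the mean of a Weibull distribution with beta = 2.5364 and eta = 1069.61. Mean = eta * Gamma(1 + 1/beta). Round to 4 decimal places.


beta = 2.5364, eta = 1069.61
1/beta = 0.3943
1 + 1/beta = 1.3943
Gamma(1.3943) = 0.8876
Mean = 1069.61 * 0.8876
Mean = 949.3768

949.3768


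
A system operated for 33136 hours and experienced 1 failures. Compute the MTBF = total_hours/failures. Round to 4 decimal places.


total_hours = 33136
failures = 1
MTBF = 33136 / 1
MTBF = 33136.0

33136.0


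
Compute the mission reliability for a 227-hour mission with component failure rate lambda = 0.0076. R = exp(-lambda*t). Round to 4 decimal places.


lambda = 0.0076
mission_time = 227
lambda * t = 0.0076 * 227 = 1.7252
R = exp(-1.7252)
R = 0.1781

0.1781


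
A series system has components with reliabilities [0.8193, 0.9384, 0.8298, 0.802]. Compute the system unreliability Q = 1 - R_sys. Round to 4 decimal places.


Components: [0.8193, 0.9384, 0.8298, 0.802]
After component 1: product = 0.8193
After component 2: product = 0.7688
After component 3: product = 0.638
After component 4: product = 0.5117
R_sys = 0.5117
Q = 1 - 0.5117 = 0.4883

0.4883


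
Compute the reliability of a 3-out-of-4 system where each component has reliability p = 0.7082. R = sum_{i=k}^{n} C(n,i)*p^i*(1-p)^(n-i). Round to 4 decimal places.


k = 3, n = 4, p = 0.7082
i=3: C(4,3)=4 * 0.7082^3 * 0.2918^1 = 0.4146
i=4: C(4,4)=1 * 0.7082^4 * 0.2918^0 = 0.2515
R = sum of terms = 0.6661

0.6661


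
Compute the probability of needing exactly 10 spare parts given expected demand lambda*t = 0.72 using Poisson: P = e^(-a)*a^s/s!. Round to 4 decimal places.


a = 0.72, s = 10
e^(-a) = e^(-0.72) = 0.4868
a^s = 0.72^10 = 0.0374
s! = 3628800
P = 0.4868 * 0.0374 / 3628800
P = 0.0

0.0


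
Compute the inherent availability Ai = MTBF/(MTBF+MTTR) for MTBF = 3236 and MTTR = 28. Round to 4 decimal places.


MTBF = 3236
MTTR = 28
MTBF + MTTR = 3264
Ai = 3236 / 3264
Ai = 0.9914

0.9914


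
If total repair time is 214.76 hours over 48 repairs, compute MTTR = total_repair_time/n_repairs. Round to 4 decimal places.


total_repair_time = 214.76
n_repairs = 48
MTTR = 214.76 / 48
MTTR = 4.4742

4.4742


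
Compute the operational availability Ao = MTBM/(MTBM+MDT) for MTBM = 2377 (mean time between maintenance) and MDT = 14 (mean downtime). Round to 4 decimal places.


MTBM = 2377
MDT = 14
MTBM + MDT = 2391
Ao = 2377 / 2391
Ao = 0.9941

0.9941


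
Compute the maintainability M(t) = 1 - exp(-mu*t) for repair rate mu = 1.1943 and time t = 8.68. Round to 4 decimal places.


mu = 1.1943, t = 8.68
mu * t = 1.1943 * 8.68 = 10.3665
exp(-10.3665) = 0.0
M(t) = 1 - 0.0
M(t) = 1.0

1.0


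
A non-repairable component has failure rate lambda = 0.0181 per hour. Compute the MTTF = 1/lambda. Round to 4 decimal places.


lambda = 0.0181
MTTF = 1 / 0.0181
MTTF = 55.2486

55.2486


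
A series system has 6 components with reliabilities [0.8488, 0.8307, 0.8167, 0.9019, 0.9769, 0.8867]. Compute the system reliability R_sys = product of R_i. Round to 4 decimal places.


Components: [0.8488, 0.8307, 0.8167, 0.9019, 0.9769, 0.8867]
After component 1 (R=0.8488): product = 0.8488
After component 2 (R=0.8307): product = 0.7051
After component 3 (R=0.8167): product = 0.5759
After component 4 (R=0.9019): product = 0.5194
After component 5 (R=0.9769): product = 0.5074
After component 6 (R=0.8867): product = 0.4499
R_sys = 0.4499

0.4499


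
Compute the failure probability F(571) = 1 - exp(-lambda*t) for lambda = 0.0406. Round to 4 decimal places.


lambda = 0.0406, t = 571
lambda * t = 23.1826
exp(-23.1826) = 0.0
F(t) = 1 - 0.0
F(t) = 1.0

1.0


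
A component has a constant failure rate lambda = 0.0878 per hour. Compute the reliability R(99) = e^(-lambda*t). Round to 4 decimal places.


lambda = 0.0878
t = 99
lambda * t = 8.6922
R(t) = e^(-8.6922)
R(t) = 0.0002

0.0002


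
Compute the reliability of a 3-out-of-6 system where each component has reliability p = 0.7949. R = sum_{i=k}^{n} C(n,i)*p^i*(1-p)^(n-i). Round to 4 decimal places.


k = 3, n = 6, p = 0.7949
i=3: C(6,3)=20 * 0.7949^3 * 0.2051^3 = 0.0867
i=4: C(6,4)=15 * 0.7949^4 * 0.2051^2 = 0.2519
i=5: C(6,5)=6 * 0.7949^5 * 0.2051^1 = 0.3906
i=6: C(6,6)=1 * 0.7949^6 * 0.2051^0 = 0.2523
R = sum of terms = 0.9814

0.9814


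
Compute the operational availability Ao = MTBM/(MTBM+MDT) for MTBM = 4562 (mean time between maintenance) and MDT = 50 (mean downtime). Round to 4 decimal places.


MTBM = 4562
MDT = 50
MTBM + MDT = 4612
Ao = 4562 / 4612
Ao = 0.9892

0.9892


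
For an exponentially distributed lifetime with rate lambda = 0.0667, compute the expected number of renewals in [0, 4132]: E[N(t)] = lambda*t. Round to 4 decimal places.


lambda = 0.0667
t = 4132
E[N(t)] = lambda * t
E[N(t)] = 0.0667 * 4132
E[N(t)] = 275.6044

275.6044


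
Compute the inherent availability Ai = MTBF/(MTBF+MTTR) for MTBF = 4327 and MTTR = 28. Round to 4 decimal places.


MTBF = 4327
MTTR = 28
MTBF + MTTR = 4355
Ai = 4327 / 4355
Ai = 0.9936

0.9936


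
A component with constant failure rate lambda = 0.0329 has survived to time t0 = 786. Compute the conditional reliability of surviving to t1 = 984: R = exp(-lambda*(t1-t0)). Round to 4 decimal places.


lambda = 0.0329
t0 = 786, t1 = 984
t1 - t0 = 198
lambda * (t1-t0) = 0.0329 * 198 = 6.5142
R = exp(-6.5142)
R = 0.0015

0.0015


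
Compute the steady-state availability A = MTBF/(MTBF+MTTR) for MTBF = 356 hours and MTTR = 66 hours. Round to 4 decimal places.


MTBF = 356
MTTR = 66
MTBF + MTTR = 422
A = 356 / 422
A = 0.8436

0.8436


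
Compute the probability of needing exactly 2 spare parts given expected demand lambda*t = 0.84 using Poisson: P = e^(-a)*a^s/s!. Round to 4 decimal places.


a = 0.84, s = 2
e^(-a) = e^(-0.84) = 0.4317
a^s = 0.84^2 = 0.7056
s! = 2
P = 0.4317 * 0.7056 / 2
P = 0.1523

0.1523


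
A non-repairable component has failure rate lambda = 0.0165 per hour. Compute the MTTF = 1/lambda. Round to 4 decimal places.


lambda = 0.0165
MTTF = 1 / 0.0165
MTTF = 60.6061

60.6061


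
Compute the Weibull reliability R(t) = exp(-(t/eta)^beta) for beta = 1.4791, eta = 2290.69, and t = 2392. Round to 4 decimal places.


beta = 1.4791, eta = 2290.69, t = 2392
t/eta = 2392 / 2290.69 = 1.0442
(t/eta)^beta = 1.0442^1.4791 = 1.0661
R(t) = exp(-1.0661)
R(t) = 0.3443

0.3443


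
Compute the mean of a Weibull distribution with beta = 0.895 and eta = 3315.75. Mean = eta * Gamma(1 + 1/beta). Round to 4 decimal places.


beta = 0.895, eta = 3315.75
1/beta = 1.1173
1 + 1/beta = 2.1173
Gamma(2.1173) = 1.0554
Mean = 3315.75 * 1.0554
Mean = 3499.491

3499.491


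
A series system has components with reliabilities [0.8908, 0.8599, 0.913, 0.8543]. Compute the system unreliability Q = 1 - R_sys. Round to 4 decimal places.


Components: [0.8908, 0.8599, 0.913, 0.8543]
After component 1: product = 0.8908
After component 2: product = 0.766
After component 3: product = 0.6994
After component 4: product = 0.5975
R_sys = 0.5975
Q = 1 - 0.5975 = 0.4025

0.4025


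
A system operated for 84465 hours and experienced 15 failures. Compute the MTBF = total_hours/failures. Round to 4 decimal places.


total_hours = 84465
failures = 15
MTBF = 84465 / 15
MTBF = 5631.0

5631.0


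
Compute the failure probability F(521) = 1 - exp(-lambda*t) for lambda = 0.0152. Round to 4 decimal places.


lambda = 0.0152, t = 521
lambda * t = 7.9192
exp(-7.9192) = 0.0004
F(t) = 1 - 0.0004
F(t) = 0.9996

0.9996


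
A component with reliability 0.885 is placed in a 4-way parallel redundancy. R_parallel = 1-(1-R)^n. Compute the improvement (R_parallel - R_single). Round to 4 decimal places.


R_single = 0.885, n = 4
1 - R_single = 0.115
(1 - R_single)^n = 0.115^4 = 0.0002
R_parallel = 1 - 0.0002 = 0.9998
Improvement = 0.9998 - 0.885
Improvement = 0.1148

0.1148


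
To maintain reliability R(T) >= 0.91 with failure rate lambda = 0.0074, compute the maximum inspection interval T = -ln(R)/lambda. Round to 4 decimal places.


R_target = 0.91
lambda = 0.0074
-ln(0.91) = 0.0943
T = 0.0943 / 0.0074
T = 12.7447

12.7447


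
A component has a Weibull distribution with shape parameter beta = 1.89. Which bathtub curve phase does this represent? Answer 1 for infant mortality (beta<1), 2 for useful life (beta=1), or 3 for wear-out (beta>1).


beta = 1.89
Compare beta to 1:
beta < 1 => infant mortality (phase 1)
beta = 1 => useful life (phase 2)
beta > 1 => wear-out (phase 3)
Since beta = 1.89, this is wear-out (increasing failure rate)
Phase = 3

3


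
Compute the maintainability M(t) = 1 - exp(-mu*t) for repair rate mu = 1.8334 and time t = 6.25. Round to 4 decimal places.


mu = 1.8334, t = 6.25
mu * t = 1.8334 * 6.25 = 11.4588
exp(-11.4588) = 0.0
M(t) = 1 - 0.0
M(t) = 1.0

1.0


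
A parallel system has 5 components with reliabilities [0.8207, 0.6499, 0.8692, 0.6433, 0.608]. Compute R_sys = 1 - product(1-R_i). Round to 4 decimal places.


Components: [0.8207, 0.6499, 0.8692, 0.6433, 0.608]
(1 - 0.8207) = 0.1793, running product = 0.1793
(1 - 0.6499) = 0.3501, running product = 0.0628
(1 - 0.8692) = 0.1308, running product = 0.0082
(1 - 0.6433) = 0.3567, running product = 0.0029
(1 - 0.608) = 0.392, running product = 0.0011
Product of (1-R_i) = 0.0011
R_sys = 1 - 0.0011 = 0.9989

0.9989


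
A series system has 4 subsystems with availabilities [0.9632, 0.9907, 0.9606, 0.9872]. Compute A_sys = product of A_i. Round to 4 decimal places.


Subsystems: [0.9632, 0.9907, 0.9606, 0.9872]
After subsystem 1 (A=0.9632): product = 0.9632
After subsystem 2 (A=0.9907): product = 0.9542
After subsystem 3 (A=0.9606): product = 0.9166
After subsystem 4 (A=0.9872): product = 0.9049
A_sys = 0.9049

0.9049


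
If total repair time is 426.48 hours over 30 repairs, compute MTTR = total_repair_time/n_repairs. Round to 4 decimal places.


total_repair_time = 426.48
n_repairs = 30
MTTR = 426.48 / 30
MTTR = 14.216

14.216


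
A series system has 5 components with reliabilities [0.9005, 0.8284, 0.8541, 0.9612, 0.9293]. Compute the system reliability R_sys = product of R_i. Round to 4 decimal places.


Components: [0.9005, 0.8284, 0.8541, 0.9612, 0.9293]
After component 1 (R=0.9005): product = 0.9005
After component 2 (R=0.8284): product = 0.746
After component 3 (R=0.8541): product = 0.6371
After component 4 (R=0.9612): product = 0.6124
After component 5 (R=0.9293): product = 0.5691
R_sys = 0.5691

0.5691


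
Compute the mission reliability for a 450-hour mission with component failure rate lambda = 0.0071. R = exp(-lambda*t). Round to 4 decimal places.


lambda = 0.0071
mission_time = 450
lambda * t = 0.0071 * 450 = 3.195
R = exp(-3.195)
R = 0.041

0.041


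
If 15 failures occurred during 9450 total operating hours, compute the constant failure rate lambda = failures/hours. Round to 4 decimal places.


failures = 15
total_hours = 9450
lambda = 15 / 9450
lambda = 0.0016

0.0016


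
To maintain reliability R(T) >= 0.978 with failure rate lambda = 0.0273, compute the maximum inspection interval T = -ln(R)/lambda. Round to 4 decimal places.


R_target = 0.978
lambda = 0.0273
-ln(0.978) = 0.0222
T = 0.0222 / 0.0273
T = 0.8149

0.8149


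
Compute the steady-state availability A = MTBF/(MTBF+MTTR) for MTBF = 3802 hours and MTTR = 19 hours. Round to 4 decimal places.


MTBF = 3802
MTTR = 19
MTBF + MTTR = 3821
A = 3802 / 3821
A = 0.995

0.995


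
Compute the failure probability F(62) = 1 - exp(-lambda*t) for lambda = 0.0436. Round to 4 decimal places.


lambda = 0.0436, t = 62
lambda * t = 2.7032
exp(-2.7032) = 0.067
F(t) = 1 - 0.067
F(t) = 0.933

0.933


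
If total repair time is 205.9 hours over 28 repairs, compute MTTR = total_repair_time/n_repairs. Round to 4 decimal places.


total_repair_time = 205.9
n_repairs = 28
MTTR = 205.9 / 28
MTTR = 7.3536

7.3536


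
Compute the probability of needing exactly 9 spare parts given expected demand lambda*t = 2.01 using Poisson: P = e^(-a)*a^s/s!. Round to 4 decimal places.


a = 2.01, s = 9
e^(-a) = e^(-2.01) = 0.134
a^s = 2.01^9 = 535.5062
s! = 362880
P = 0.134 * 535.5062 / 362880
P = 0.0002

0.0002


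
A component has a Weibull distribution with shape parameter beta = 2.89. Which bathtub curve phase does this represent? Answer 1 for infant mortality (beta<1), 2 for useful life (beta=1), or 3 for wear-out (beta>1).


beta = 2.89
Compare beta to 1:
beta < 1 => infant mortality (phase 1)
beta = 1 => useful life (phase 2)
beta > 1 => wear-out (phase 3)
Since beta = 2.89, this is wear-out (increasing failure rate)
Phase = 3

3


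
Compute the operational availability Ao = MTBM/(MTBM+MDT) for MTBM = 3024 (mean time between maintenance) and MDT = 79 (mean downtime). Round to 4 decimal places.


MTBM = 3024
MDT = 79
MTBM + MDT = 3103
Ao = 3024 / 3103
Ao = 0.9745

0.9745


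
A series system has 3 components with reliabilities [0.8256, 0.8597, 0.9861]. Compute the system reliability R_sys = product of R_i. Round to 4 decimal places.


Components: [0.8256, 0.8597, 0.9861]
After component 1 (R=0.8256): product = 0.8256
After component 2 (R=0.8597): product = 0.7098
After component 3 (R=0.9861): product = 0.6999
R_sys = 0.6999

0.6999


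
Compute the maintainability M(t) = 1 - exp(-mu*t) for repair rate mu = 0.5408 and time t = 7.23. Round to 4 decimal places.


mu = 0.5408, t = 7.23
mu * t = 0.5408 * 7.23 = 3.91
exp(-3.91) = 0.02
M(t) = 1 - 0.02
M(t) = 0.98

0.98


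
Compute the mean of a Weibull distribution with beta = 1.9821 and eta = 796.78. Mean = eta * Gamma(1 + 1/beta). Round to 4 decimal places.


beta = 1.9821, eta = 796.78
1/beta = 0.5045
1 + 1/beta = 1.5045
Gamma(1.5045) = 0.8864
Mean = 796.78 * 0.8864
Mean = 706.251

706.251


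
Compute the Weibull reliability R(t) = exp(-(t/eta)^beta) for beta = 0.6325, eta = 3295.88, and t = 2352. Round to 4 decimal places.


beta = 0.6325, eta = 3295.88, t = 2352
t/eta = 2352 / 3295.88 = 0.7136
(t/eta)^beta = 0.7136^0.6325 = 0.8078
R(t) = exp(-0.8078)
R(t) = 0.4458

0.4458


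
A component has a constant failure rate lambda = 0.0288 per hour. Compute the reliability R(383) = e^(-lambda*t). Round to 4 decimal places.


lambda = 0.0288
t = 383
lambda * t = 11.0304
R(t) = e^(-11.0304)
R(t) = 0.0

0.0


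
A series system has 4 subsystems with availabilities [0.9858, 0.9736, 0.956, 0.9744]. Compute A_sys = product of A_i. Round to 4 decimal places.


Subsystems: [0.9858, 0.9736, 0.956, 0.9744]
After subsystem 1 (A=0.9858): product = 0.9858
After subsystem 2 (A=0.9736): product = 0.9598
After subsystem 3 (A=0.956): product = 0.9175
After subsystem 4 (A=0.9744): product = 0.8941
A_sys = 0.8941

0.8941


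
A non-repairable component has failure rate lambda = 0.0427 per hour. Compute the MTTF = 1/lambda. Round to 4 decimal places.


lambda = 0.0427
MTTF = 1 / 0.0427
MTTF = 23.4192

23.4192


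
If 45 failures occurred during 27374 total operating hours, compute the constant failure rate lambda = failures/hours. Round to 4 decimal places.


failures = 45
total_hours = 27374
lambda = 45 / 27374
lambda = 0.0016

0.0016


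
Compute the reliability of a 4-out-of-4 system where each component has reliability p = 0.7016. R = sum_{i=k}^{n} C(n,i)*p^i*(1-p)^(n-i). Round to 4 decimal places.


k = 4, n = 4, p = 0.7016
i=4: C(4,4)=1 * 0.7016^4 * 0.2984^0 = 0.2423
R = sum of terms = 0.2423

0.2423


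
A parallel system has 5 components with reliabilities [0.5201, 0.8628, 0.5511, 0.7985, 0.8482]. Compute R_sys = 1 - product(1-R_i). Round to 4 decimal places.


Components: [0.5201, 0.8628, 0.5511, 0.7985, 0.8482]
(1 - 0.5201) = 0.4799, running product = 0.4799
(1 - 0.8628) = 0.1372, running product = 0.0658
(1 - 0.5511) = 0.4489, running product = 0.0296
(1 - 0.7985) = 0.2015, running product = 0.006
(1 - 0.8482) = 0.1518, running product = 0.0009
Product of (1-R_i) = 0.0009
R_sys = 1 - 0.0009 = 0.9991

0.9991


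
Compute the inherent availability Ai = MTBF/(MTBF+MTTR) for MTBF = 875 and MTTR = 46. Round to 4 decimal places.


MTBF = 875
MTTR = 46
MTBF + MTTR = 921
Ai = 875 / 921
Ai = 0.9501

0.9501


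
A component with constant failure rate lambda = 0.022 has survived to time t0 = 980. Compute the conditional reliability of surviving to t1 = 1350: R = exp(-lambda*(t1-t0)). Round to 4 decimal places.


lambda = 0.022
t0 = 980, t1 = 1350
t1 - t0 = 370
lambda * (t1-t0) = 0.022 * 370 = 8.14
R = exp(-8.14)
R = 0.0003

0.0003


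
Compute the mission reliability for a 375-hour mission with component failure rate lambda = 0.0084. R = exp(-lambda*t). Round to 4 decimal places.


lambda = 0.0084
mission_time = 375
lambda * t = 0.0084 * 375 = 3.15
R = exp(-3.15)
R = 0.0429

0.0429


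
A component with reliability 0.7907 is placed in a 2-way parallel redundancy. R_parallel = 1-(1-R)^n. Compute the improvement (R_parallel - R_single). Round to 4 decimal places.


R_single = 0.7907, n = 2
1 - R_single = 0.2093
(1 - R_single)^n = 0.2093^2 = 0.0438
R_parallel = 1 - 0.0438 = 0.9562
Improvement = 0.9562 - 0.7907
Improvement = 0.1655

0.1655


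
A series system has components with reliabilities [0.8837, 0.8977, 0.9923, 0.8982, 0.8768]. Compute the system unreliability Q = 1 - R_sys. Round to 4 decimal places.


Components: [0.8837, 0.8977, 0.9923, 0.8982, 0.8768]
After component 1: product = 0.8837
After component 2: product = 0.7933
After component 3: product = 0.7872
After component 4: product = 0.7071
After component 5: product = 0.6199
R_sys = 0.6199
Q = 1 - 0.6199 = 0.3801

0.3801


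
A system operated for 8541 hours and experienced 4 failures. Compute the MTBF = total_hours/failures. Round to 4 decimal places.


total_hours = 8541
failures = 4
MTBF = 8541 / 4
MTBF = 2135.25

2135.25


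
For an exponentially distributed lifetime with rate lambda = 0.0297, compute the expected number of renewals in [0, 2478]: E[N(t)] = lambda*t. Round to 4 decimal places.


lambda = 0.0297
t = 2478
E[N(t)] = lambda * t
E[N(t)] = 0.0297 * 2478
E[N(t)] = 73.5966

73.5966


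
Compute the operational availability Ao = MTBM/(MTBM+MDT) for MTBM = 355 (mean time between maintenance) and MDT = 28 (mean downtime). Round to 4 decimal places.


MTBM = 355
MDT = 28
MTBM + MDT = 383
Ao = 355 / 383
Ao = 0.9269

0.9269


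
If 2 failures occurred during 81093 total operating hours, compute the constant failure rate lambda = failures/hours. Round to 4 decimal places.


failures = 2
total_hours = 81093
lambda = 2 / 81093
lambda = 0.0

0.0


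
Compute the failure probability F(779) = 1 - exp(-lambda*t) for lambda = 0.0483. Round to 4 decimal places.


lambda = 0.0483, t = 779
lambda * t = 37.6257
exp(-37.6257) = 0.0
F(t) = 1 - 0.0
F(t) = 1.0

1.0


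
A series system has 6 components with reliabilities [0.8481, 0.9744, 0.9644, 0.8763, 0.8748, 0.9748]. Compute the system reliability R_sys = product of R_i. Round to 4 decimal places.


Components: [0.8481, 0.9744, 0.9644, 0.8763, 0.8748, 0.9748]
After component 1 (R=0.8481): product = 0.8481
After component 2 (R=0.9744): product = 0.8264
After component 3 (R=0.9644): product = 0.797
After component 4 (R=0.8763): product = 0.6984
After component 5 (R=0.8748): product = 0.6109
After component 6 (R=0.9748): product = 0.5956
R_sys = 0.5956

0.5956


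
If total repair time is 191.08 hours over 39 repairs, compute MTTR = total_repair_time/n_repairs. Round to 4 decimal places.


total_repair_time = 191.08
n_repairs = 39
MTTR = 191.08 / 39
MTTR = 4.8995

4.8995


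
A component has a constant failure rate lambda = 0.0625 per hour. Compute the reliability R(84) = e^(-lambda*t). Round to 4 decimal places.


lambda = 0.0625
t = 84
lambda * t = 5.25
R(t) = e^(-5.25)
R(t) = 0.0052

0.0052


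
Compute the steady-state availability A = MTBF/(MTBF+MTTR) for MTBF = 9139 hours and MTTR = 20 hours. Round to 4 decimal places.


MTBF = 9139
MTTR = 20
MTBF + MTTR = 9159
A = 9139 / 9159
A = 0.9978

0.9978


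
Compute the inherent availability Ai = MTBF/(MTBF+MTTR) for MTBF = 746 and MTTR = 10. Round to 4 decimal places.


MTBF = 746
MTTR = 10
MTBF + MTTR = 756
Ai = 746 / 756
Ai = 0.9868

0.9868


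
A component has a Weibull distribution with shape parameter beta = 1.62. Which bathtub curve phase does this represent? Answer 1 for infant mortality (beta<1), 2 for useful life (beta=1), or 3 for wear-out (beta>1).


beta = 1.62
Compare beta to 1:
beta < 1 => infant mortality (phase 1)
beta = 1 => useful life (phase 2)
beta > 1 => wear-out (phase 3)
Since beta = 1.62, this is wear-out (increasing failure rate)
Phase = 3

3


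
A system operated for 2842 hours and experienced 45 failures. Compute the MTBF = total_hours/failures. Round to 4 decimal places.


total_hours = 2842
failures = 45
MTBF = 2842 / 45
MTBF = 63.1556

63.1556


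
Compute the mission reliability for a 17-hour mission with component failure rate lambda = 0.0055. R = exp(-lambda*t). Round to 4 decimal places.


lambda = 0.0055
mission_time = 17
lambda * t = 0.0055 * 17 = 0.0935
R = exp(-0.0935)
R = 0.9107

0.9107


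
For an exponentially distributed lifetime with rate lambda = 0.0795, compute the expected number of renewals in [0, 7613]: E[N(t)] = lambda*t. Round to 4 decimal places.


lambda = 0.0795
t = 7613
E[N(t)] = lambda * t
E[N(t)] = 0.0795 * 7613
E[N(t)] = 605.2335

605.2335


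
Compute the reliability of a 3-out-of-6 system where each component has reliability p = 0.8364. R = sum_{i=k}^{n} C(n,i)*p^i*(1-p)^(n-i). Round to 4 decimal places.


k = 3, n = 6, p = 0.8364
i=3: C(6,3)=20 * 0.8364^3 * 0.1636^3 = 0.0512
i=4: C(6,4)=15 * 0.8364^4 * 0.1636^2 = 0.1965
i=5: C(6,5)=6 * 0.8364^5 * 0.1636^1 = 0.4018
i=6: C(6,6)=1 * 0.8364^6 * 0.1636^0 = 0.3424
R = sum of terms = 0.9919

0.9919


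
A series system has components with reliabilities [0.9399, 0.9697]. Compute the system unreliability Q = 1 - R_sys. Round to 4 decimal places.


Components: [0.9399, 0.9697]
After component 1: product = 0.9399
After component 2: product = 0.9114
R_sys = 0.9114
Q = 1 - 0.9114 = 0.0886

0.0886


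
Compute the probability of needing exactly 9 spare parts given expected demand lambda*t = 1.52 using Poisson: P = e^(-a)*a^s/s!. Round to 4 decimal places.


a = 1.52, s = 9
e^(-a) = e^(-1.52) = 0.2187
a^s = 1.52^9 = 43.3104
s! = 362880
P = 0.2187 * 43.3104 / 362880
P = 0.0

0.0


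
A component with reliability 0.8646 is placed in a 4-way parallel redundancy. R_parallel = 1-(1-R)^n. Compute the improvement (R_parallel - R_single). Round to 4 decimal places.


R_single = 0.8646, n = 4
1 - R_single = 0.1354
(1 - R_single)^n = 0.1354^4 = 0.0003
R_parallel = 1 - 0.0003 = 0.9997
Improvement = 0.9997 - 0.8646
Improvement = 0.1351

0.1351


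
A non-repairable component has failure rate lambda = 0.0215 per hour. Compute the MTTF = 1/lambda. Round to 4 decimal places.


lambda = 0.0215
MTTF = 1 / 0.0215
MTTF = 46.5116

46.5116


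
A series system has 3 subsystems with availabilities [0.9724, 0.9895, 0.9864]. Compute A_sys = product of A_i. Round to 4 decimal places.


Subsystems: [0.9724, 0.9895, 0.9864]
After subsystem 1 (A=0.9724): product = 0.9724
After subsystem 2 (A=0.9895): product = 0.9622
After subsystem 3 (A=0.9864): product = 0.9491
A_sys = 0.9491

0.9491


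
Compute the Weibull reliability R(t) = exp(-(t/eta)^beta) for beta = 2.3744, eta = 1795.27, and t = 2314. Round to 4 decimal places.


beta = 2.3744, eta = 1795.27, t = 2314
t/eta = 2314 / 1795.27 = 1.2889
(t/eta)^beta = 1.2889^2.3744 = 1.827
R(t) = exp(-1.827)
R(t) = 0.1609

0.1609


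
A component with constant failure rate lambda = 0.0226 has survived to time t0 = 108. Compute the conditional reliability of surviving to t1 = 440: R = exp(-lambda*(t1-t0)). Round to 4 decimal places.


lambda = 0.0226
t0 = 108, t1 = 440
t1 - t0 = 332
lambda * (t1-t0) = 0.0226 * 332 = 7.5032
R = exp(-7.5032)
R = 0.0006

0.0006


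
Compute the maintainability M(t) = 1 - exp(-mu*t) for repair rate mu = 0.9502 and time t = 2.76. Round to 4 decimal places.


mu = 0.9502, t = 2.76
mu * t = 0.9502 * 2.76 = 2.6226
exp(-2.6226) = 0.0726
M(t) = 1 - 0.0726
M(t) = 0.9274

0.9274


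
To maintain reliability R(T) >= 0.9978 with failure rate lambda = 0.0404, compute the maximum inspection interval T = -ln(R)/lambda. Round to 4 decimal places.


R_target = 0.9978
lambda = 0.0404
-ln(0.9978) = 0.0022
T = 0.0022 / 0.0404
T = 0.0545

0.0545


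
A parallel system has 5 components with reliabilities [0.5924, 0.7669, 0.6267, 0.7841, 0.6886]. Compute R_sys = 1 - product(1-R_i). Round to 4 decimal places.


Components: [0.5924, 0.7669, 0.6267, 0.7841, 0.6886]
(1 - 0.5924) = 0.4076, running product = 0.4076
(1 - 0.7669) = 0.2331, running product = 0.095
(1 - 0.6267) = 0.3733, running product = 0.0355
(1 - 0.7841) = 0.2159, running product = 0.0077
(1 - 0.6886) = 0.3114, running product = 0.0024
Product of (1-R_i) = 0.0024
R_sys = 1 - 0.0024 = 0.9976

0.9976


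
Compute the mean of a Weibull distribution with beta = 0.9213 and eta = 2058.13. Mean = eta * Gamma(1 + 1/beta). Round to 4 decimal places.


beta = 0.9213, eta = 2058.13
1/beta = 1.0854
1 + 1/beta = 2.0854
Gamma(2.0854) = 1.0392
Mean = 2058.13 * 1.0392
Mean = 2138.7581

2138.7581


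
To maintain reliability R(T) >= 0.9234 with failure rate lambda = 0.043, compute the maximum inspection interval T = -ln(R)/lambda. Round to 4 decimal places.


R_target = 0.9234
lambda = 0.043
-ln(0.9234) = 0.0797
T = 0.0797 / 0.043
T = 1.8533

1.8533


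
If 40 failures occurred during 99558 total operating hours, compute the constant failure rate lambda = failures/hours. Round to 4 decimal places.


failures = 40
total_hours = 99558
lambda = 40 / 99558
lambda = 0.0004

0.0004


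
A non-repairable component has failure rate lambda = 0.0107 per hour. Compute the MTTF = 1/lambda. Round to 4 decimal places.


lambda = 0.0107
MTTF = 1 / 0.0107
MTTF = 93.4579

93.4579


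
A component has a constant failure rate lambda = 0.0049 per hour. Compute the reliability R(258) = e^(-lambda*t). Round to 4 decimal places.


lambda = 0.0049
t = 258
lambda * t = 1.2642
R(t) = e^(-1.2642)
R(t) = 0.2825

0.2825


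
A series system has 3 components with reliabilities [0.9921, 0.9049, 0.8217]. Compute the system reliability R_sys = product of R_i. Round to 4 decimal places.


Components: [0.9921, 0.9049, 0.8217]
After component 1 (R=0.9921): product = 0.9921
After component 2 (R=0.9049): product = 0.8978
After component 3 (R=0.8217): product = 0.7377
R_sys = 0.7377

0.7377


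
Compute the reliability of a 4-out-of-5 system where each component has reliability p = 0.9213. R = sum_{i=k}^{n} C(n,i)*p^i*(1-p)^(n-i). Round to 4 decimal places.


k = 4, n = 5, p = 0.9213
i=4: C(5,4)=5 * 0.9213^4 * 0.0787^1 = 0.2835
i=5: C(5,5)=1 * 0.9213^5 * 0.0787^0 = 0.6638
R = sum of terms = 0.9472

0.9472


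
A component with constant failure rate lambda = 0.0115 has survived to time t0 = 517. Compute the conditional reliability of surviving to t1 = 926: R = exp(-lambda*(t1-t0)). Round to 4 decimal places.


lambda = 0.0115
t0 = 517, t1 = 926
t1 - t0 = 409
lambda * (t1-t0) = 0.0115 * 409 = 4.7035
R = exp(-4.7035)
R = 0.0091

0.0091


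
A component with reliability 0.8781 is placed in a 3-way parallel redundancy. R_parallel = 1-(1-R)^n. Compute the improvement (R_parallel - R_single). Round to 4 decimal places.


R_single = 0.8781, n = 3
1 - R_single = 0.1219
(1 - R_single)^n = 0.1219^3 = 0.0018
R_parallel = 1 - 0.0018 = 0.9982
Improvement = 0.9982 - 0.8781
Improvement = 0.1201

0.1201


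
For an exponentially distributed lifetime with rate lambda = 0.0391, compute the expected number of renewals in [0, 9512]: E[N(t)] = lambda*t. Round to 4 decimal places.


lambda = 0.0391
t = 9512
E[N(t)] = lambda * t
E[N(t)] = 0.0391 * 9512
E[N(t)] = 371.9192

371.9192


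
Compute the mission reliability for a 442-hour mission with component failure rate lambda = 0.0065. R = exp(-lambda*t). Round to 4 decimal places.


lambda = 0.0065
mission_time = 442
lambda * t = 0.0065 * 442 = 2.873
R = exp(-2.873)
R = 0.0565

0.0565


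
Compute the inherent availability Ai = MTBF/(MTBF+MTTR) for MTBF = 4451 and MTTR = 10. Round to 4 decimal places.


MTBF = 4451
MTTR = 10
MTBF + MTTR = 4461
Ai = 4451 / 4461
Ai = 0.9978

0.9978


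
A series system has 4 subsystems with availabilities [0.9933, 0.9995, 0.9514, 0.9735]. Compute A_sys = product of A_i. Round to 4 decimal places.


Subsystems: [0.9933, 0.9995, 0.9514, 0.9735]
After subsystem 1 (A=0.9933): product = 0.9933
After subsystem 2 (A=0.9995): product = 0.9928
After subsystem 3 (A=0.9514): product = 0.9446
After subsystem 4 (A=0.9735): product = 0.9195
A_sys = 0.9195

0.9195


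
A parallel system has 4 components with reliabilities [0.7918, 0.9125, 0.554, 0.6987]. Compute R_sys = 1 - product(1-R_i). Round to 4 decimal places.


Components: [0.7918, 0.9125, 0.554, 0.6987]
(1 - 0.7918) = 0.2082, running product = 0.2082
(1 - 0.9125) = 0.0875, running product = 0.0182
(1 - 0.554) = 0.446, running product = 0.0081
(1 - 0.6987) = 0.3013, running product = 0.0024
Product of (1-R_i) = 0.0024
R_sys = 1 - 0.0024 = 0.9976

0.9976


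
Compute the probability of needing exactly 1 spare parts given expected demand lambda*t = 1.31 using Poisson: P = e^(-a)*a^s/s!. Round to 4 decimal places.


a = 1.31, s = 1
e^(-a) = e^(-1.31) = 0.2698
a^s = 1.31^1 = 1.31
s! = 1
P = 0.2698 * 1.31 / 1
P = 0.3535

0.3535


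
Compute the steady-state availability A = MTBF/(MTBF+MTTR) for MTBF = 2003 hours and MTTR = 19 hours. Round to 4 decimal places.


MTBF = 2003
MTTR = 19
MTBF + MTTR = 2022
A = 2003 / 2022
A = 0.9906

0.9906


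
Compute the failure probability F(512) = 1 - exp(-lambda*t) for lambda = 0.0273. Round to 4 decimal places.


lambda = 0.0273, t = 512
lambda * t = 13.9776
exp(-13.9776) = 0.0
F(t) = 1 - 0.0
F(t) = 1.0

1.0


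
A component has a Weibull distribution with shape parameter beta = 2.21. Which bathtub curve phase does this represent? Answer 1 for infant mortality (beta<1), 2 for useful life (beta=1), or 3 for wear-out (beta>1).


beta = 2.21
Compare beta to 1:
beta < 1 => infant mortality (phase 1)
beta = 1 => useful life (phase 2)
beta > 1 => wear-out (phase 3)
Since beta = 2.21, this is wear-out (increasing failure rate)
Phase = 3

3


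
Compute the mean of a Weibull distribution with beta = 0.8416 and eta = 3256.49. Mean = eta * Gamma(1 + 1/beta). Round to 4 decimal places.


beta = 0.8416, eta = 3256.49
1/beta = 1.1882
1 + 1/beta = 2.1882
Gamma(2.1882) = 1.0948
Mean = 3256.49 * 1.0948
Mean = 3565.2054

3565.2054


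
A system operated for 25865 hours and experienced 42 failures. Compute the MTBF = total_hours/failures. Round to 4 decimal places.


total_hours = 25865
failures = 42
MTBF = 25865 / 42
MTBF = 615.8333

615.8333


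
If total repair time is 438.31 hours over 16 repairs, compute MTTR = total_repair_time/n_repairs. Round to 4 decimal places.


total_repair_time = 438.31
n_repairs = 16
MTTR = 438.31 / 16
MTTR = 27.3944

27.3944


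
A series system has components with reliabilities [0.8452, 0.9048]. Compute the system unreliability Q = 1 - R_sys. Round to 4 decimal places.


Components: [0.8452, 0.9048]
After component 1: product = 0.8452
After component 2: product = 0.7647
R_sys = 0.7647
Q = 1 - 0.7647 = 0.2353

0.2353


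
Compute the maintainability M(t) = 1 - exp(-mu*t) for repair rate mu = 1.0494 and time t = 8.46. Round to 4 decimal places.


mu = 1.0494, t = 8.46
mu * t = 1.0494 * 8.46 = 8.8779
exp(-8.8779) = 0.0001
M(t) = 1 - 0.0001
M(t) = 0.9999

0.9999


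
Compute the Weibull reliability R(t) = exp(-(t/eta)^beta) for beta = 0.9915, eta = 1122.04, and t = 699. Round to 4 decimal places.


beta = 0.9915, eta = 1122.04, t = 699
t/eta = 699 / 1122.04 = 0.623
(t/eta)^beta = 0.623^0.9915 = 0.6255
R(t) = exp(-0.6255)
R(t) = 0.535

0.535


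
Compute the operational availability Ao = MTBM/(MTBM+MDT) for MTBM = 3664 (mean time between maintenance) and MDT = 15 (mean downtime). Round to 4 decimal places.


MTBM = 3664
MDT = 15
MTBM + MDT = 3679
Ao = 3664 / 3679
Ao = 0.9959

0.9959


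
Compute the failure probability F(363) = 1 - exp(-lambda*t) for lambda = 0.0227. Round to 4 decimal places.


lambda = 0.0227, t = 363
lambda * t = 8.2401
exp(-8.2401) = 0.0003
F(t) = 1 - 0.0003
F(t) = 0.9997

0.9997


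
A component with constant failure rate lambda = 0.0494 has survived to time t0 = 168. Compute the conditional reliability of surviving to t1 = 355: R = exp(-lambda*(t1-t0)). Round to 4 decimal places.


lambda = 0.0494
t0 = 168, t1 = 355
t1 - t0 = 187
lambda * (t1-t0) = 0.0494 * 187 = 9.2378
R = exp(-9.2378)
R = 0.0001

0.0001


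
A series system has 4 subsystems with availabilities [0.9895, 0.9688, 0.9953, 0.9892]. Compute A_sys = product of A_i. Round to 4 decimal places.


Subsystems: [0.9895, 0.9688, 0.9953, 0.9892]
After subsystem 1 (A=0.9895): product = 0.9895
After subsystem 2 (A=0.9688): product = 0.9586
After subsystem 3 (A=0.9953): product = 0.9541
After subsystem 4 (A=0.9892): product = 0.9438
A_sys = 0.9438

0.9438


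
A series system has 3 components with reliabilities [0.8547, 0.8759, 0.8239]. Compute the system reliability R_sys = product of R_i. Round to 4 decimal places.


Components: [0.8547, 0.8759, 0.8239]
After component 1 (R=0.8547): product = 0.8547
After component 2 (R=0.8759): product = 0.7486
After component 3 (R=0.8239): product = 0.6168
R_sys = 0.6168

0.6168


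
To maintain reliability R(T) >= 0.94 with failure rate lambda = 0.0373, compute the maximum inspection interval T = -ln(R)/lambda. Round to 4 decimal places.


R_target = 0.94
lambda = 0.0373
-ln(0.94) = 0.0619
T = 0.0619 / 0.0373
T = 1.6589

1.6589


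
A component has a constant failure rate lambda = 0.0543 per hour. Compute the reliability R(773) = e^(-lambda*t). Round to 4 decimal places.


lambda = 0.0543
t = 773
lambda * t = 41.9739
R(t) = e^(-41.9739)
R(t) = 0.0

0.0


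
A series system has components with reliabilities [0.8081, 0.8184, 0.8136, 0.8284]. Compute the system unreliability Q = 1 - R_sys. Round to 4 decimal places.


Components: [0.8081, 0.8184, 0.8136, 0.8284]
After component 1: product = 0.8081
After component 2: product = 0.6613
After component 3: product = 0.5381
After component 4: product = 0.4457
R_sys = 0.4457
Q = 1 - 0.4457 = 0.5543

0.5543


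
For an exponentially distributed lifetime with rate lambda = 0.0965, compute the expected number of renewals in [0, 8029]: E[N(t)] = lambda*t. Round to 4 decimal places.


lambda = 0.0965
t = 8029
E[N(t)] = lambda * t
E[N(t)] = 0.0965 * 8029
E[N(t)] = 774.7985

774.7985


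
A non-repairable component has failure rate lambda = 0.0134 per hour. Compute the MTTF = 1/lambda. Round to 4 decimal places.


lambda = 0.0134
MTTF = 1 / 0.0134
MTTF = 74.6269

74.6269


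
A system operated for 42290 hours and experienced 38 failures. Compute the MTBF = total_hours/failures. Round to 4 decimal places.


total_hours = 42290
failures = 38
MTBF = 42290 / 38
MTBF = 1112.8947

1112.8947


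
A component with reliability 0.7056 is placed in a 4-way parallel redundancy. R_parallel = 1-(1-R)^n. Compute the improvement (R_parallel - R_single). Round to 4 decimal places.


R_single = 0.7056, n = 4
1 - R_single = 0.2944
(1 - R_single)^n = 0.2944^4 = 0.0075
R_parallel = 1 - 0.0075 = 0.9925
Improvement = 0.9925 - 0.7056
Improvement = 0.2869

0.2869


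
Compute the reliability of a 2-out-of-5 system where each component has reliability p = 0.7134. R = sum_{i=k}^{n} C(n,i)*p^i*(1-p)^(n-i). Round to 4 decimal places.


k = 2, n = 5, p = 0.7134
i=2: C(5,2)=10 * 0.7134^2 * 0.2866^3 = 0.1198
i=3: C(5,3)=10 * 0.7134^3 * 0.2866^2 = 0.2982
i=4: C(5,4)=5 * 0.7134^4 * 0.2866^1 = 0.3712
i=5: C(5,5)=1 * 0.7134^5 * 0.2866^0 = 0.1848
R = sum of terms = 0.974

0.974


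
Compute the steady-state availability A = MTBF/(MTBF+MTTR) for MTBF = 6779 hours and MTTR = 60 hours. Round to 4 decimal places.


MTBF = 6779
MTTR = 60
MTBF + MTTR = 6839
A = 6779 / 6839
A = 0.9912

0.9912


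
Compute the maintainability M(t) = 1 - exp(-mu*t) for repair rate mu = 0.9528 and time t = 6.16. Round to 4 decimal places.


mu = 0.9528, t = 6.16
mu * t = 0.9528 * 6.16 = 5.8692
exp(-5.8692) = 0.0028
M(t) = 1 - 0.0028
M(t) = 0.9972

0.9972


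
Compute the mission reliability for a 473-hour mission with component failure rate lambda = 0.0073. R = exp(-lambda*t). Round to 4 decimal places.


lambda = 0.0073
mission_time = 473
lambda * t = 0.0073 * 473 = 3.4529
R = exp(-3.4529)
R = 0.0317

0.0317
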